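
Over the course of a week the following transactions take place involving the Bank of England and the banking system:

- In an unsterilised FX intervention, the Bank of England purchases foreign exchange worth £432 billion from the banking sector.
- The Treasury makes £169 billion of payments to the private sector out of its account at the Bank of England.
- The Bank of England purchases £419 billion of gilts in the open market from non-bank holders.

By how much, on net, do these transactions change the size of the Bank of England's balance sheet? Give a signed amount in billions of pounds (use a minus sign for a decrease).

+£851 billion

FX purchase £432 billion: a Bank of England asset is acquired → +£432B.
Government spending £169 billion: only the composition of liabilities changes → 0.
Asset purchase (from non-banks) £419 billion: a Bank of England asset is acquired → +£419B.
Net: 432 + 0 + 419 = +£851 billion.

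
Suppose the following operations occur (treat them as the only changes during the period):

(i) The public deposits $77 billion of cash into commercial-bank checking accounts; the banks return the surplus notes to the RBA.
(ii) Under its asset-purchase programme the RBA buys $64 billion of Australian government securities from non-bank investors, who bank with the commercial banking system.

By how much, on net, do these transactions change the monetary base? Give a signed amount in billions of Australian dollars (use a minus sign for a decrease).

+$64 billion

Currency deposit $77 billion: just a shift between currency and reserves — both are base money → 0.
Asset purchase (from non-banks) $64 billion: RBA balance sheet expands → +$64B.
Net: 0 + 64 = +$64 billion.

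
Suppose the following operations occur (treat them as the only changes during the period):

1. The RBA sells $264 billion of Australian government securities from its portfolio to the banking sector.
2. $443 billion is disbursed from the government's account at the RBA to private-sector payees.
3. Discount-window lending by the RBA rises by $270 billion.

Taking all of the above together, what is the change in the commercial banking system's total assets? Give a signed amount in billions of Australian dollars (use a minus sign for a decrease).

RBA balance sheet:
  Assets:      Securities −$264B, Loans to banks +$270B
  Liabilities: Bank reserves +$449B, Government deposits −$443B
Commercial banking system:
  Assets:      Reserves at CB +$449B, Securities +$264B
  Liabilities: Checkable deposits +$443B, Borrowings from CB +$270B
Change in total bank assets = +$713 billion.

+$713 billion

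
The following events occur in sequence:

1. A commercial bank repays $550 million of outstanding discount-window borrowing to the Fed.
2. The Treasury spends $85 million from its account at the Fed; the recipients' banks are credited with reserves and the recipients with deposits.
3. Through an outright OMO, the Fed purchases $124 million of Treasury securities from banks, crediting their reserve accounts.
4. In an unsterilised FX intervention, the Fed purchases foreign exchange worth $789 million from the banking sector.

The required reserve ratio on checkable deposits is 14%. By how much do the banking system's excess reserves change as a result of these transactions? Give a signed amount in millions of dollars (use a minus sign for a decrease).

Discount-window repayment $550 million: reserves −$550M, deposits 0.
Government spending $85 million: reserves +$85M, deposits +$85M.
OMO purchase (from banks) $124 million: reserves +$124M, deposits 0.
FX purchase $789 million: reserves +$789M, deposits 0.
Totals: Δreserves = +$448M, Δdeposits = +$85M.
Δrequired reserves = 14% × +$85M = +$11.9M.
Δexcess reserves = Δreserves − Δrequired = +$448M − (+$11.9M) = +$436.1 million.

+$436.1 million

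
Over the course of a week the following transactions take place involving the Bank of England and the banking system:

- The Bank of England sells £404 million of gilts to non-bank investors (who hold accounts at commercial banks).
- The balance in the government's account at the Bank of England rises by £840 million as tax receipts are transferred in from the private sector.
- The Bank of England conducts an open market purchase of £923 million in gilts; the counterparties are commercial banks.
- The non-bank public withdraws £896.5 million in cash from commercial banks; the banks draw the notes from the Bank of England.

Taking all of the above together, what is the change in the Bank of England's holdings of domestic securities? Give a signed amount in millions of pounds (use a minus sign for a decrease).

Asset sale (to non-banks) £404 million: securities removed from the Bank of England's portfolio → −£404M.
Government account inflow £840 million: the Bank of England's securities portfolio is untouched → 0.
OMO purchase (from banks) £923 million: securities added to the Bank of England's portfolio → +£923M.
Currency withdrawal £896.5 million: the Bank of England's securities portfolio is untouched → 0.
Net: −404 + 0 + 923 + 0 = +£519 million.

+£519 million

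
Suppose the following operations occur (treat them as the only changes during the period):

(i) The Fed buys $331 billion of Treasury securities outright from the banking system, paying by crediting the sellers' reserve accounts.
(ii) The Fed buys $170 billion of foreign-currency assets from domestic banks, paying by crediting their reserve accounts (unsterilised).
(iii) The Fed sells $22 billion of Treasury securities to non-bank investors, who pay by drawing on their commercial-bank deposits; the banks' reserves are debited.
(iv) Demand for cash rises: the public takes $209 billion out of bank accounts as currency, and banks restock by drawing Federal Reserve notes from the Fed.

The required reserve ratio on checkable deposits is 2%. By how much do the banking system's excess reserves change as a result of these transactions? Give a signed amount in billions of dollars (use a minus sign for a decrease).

+$274.62 billion

OMO purchase (from banks) $331 billion: reserves +$331B, deposits 0.
FX purchase $170 billion: reserves +$170B, deposits 0.
Asset sale (to non-banks) $22 billion: reserves −$22B, deposits −$22B.
Currency withdrawal $209 billion: reserves −$209B, deposits −$209B.
Totals: Δreserves = +$270B, Δdeposits = −$231B.
Δrequired reserves = 2% × −$231B = −$4.62B.
Δexcess reserves = Δreserves − Δrequired = +$270B − (−$4.62B) = +$274.62 billion.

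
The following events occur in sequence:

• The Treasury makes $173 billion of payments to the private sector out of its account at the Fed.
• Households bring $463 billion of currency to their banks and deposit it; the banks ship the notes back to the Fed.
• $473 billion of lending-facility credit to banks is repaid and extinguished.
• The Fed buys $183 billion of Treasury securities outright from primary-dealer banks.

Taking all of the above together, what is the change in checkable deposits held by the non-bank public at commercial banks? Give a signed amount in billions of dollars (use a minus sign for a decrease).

+$636 billion

Fed balance sheet:
  Assets:      Securities +$183B, Loans to banks −$473B
  Liabilities: Bank reserves +$346B, Currency in circulation −$463B, Government deposits −$173B
Commercial banking system:
  Assets:      Reserves at CB +$346B, Securities −$183B
  Liabilities: Checkable deposits +$636B, Borrowings from CB −$473B
So the change in checkable deposits held by the non-bank public at commercial banks is +$636 billion.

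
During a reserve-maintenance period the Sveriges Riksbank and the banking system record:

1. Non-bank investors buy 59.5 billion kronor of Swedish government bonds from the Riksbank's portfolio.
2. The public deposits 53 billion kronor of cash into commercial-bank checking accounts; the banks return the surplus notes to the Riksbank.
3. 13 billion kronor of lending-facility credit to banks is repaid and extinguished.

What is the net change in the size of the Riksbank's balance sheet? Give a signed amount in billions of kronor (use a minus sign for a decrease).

-72.5 billion

Asset sale (to non-banks) 59.5 billion kronor: a Riksbank asset is shed → −59.5B.
Currency deposit 53 billion kronor: only the composition of liabilities changes → 0.
Discount-window repayment 13 billion kronor: a Riksbank asset is shed → −13B.
Net: −59.5 + 0 − 13 = -72.5 billion.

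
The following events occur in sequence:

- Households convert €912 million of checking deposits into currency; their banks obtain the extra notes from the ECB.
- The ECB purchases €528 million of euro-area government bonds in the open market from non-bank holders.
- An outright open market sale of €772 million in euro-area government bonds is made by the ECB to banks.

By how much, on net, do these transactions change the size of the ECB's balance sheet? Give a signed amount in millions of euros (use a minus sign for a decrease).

ECB balance sheet:
  Assets:      Securities −€244M
  Liabilities: Bank reserves −€1156M, Currency in circulation +€912M
Change in total ECB assets = -€244 million.

-€244 million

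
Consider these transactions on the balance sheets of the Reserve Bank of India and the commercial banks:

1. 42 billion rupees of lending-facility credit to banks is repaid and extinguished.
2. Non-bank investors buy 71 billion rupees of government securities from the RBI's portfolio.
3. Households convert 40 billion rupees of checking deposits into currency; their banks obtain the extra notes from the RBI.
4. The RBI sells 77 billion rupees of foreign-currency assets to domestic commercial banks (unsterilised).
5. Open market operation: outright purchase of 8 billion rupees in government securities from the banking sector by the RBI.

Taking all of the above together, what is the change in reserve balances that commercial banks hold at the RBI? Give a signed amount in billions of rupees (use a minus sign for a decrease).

-222 billion

RBI balance sheet:
  Assets:      Securities −63B, Loans to banks −42B, Foreign assets −77B
  Liabilities: Bank reserves −222B, Currency in circulation +40B
Commercial banking system:
  Assets:      Reserves at CB −222B, Securities −8B, Foreign assets +77B
  Liabilities: Checkable deposits −111B, Borrowings from CB −42B
So the change in reserve balances that commercial banks hold at the RBI is -222 billion.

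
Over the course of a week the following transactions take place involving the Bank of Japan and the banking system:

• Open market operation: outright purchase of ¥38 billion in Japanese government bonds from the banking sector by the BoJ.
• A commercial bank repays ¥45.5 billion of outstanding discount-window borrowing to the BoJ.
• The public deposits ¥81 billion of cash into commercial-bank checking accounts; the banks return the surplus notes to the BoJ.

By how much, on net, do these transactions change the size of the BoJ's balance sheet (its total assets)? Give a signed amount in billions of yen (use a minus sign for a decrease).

OMO purchase (from banks) ¥38 billion: a BoJ asset is acquired → +¥38B.
Discount-window repayment ¥45.5 billion: a BoJ asset is shed → −¥45.5B.
Currency deposit ¥81 billion: only the composition of liabilities changes → 0.
Net: 38 − 45.5 + 0 = -¥7.5 billion.

-¥7.5 billion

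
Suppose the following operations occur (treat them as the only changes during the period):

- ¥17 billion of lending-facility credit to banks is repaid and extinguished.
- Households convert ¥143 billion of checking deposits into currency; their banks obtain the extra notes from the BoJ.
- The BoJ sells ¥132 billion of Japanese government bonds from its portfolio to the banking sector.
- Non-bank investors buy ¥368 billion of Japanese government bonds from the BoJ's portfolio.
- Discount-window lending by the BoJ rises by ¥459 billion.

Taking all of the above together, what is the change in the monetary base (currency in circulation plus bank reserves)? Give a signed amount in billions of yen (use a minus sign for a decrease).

BoJ balance sheet:
  Assets:      Securities −¥500B, Loans to banks +¥442B
  Liabilities: Bank reserves −¥201B, Currency in circulation +¥143B
Monetary base = currency + reserves: +¥143B + (−¥201B) = -¥58 billion.

-¥58 billion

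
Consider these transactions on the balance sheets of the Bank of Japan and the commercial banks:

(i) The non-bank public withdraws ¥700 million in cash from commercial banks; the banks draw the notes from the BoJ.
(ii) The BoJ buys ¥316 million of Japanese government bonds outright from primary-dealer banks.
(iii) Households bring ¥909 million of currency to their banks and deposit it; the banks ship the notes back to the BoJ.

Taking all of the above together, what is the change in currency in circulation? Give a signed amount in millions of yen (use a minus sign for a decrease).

BoJ balance sheet:
  Assets:      Securities +¥316M
  Liabilities: Bank reserves +¥525M, Currency in circulation −¥209M
So the change in currency in circulation is -¥209 million.

-¥209 million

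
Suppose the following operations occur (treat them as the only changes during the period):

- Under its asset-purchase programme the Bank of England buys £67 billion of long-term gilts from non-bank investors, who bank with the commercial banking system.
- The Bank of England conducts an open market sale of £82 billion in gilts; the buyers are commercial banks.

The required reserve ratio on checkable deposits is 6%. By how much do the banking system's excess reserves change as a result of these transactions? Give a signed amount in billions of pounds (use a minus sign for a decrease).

-£19.02 billion

Asset purchase (from non-banks) £67 billion: reserves +£67B, deposits +£67B.
OMO sale (to banks) £82 billion: reserves −£82B, deposits 0.
Totals: Δreserves = −£15B, Δdeposits = +£67B.
Δrequired reserves = 6% × +£67B = +£4.02B.
Δexcess reserves = Δreserves − Δrequired = −£15B − (+£4.02B) = -£19.02 billion.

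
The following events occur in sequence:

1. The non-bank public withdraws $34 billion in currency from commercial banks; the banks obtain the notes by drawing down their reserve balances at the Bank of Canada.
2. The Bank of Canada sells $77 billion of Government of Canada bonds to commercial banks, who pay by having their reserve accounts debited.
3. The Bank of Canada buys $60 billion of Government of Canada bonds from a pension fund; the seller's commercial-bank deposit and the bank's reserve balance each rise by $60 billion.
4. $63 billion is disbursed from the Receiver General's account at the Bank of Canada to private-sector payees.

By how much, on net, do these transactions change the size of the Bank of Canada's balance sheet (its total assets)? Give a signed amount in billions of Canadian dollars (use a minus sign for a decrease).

-$17 billion

Currency withdrawal $34 billion: only the composition of liabilities changes → 0.
OMO sale (to banks) $77 billion: a Bank of Canada asset is shed → −$77B.
Asset purchase (from non-banks) $60 billion: a Bank of Canada asset is acquired → +$60B.
Government spending $63 billion: only the composition of liabilities changes → 0.
Net: 0 − 77 + 60 + 0 = -$17 billion.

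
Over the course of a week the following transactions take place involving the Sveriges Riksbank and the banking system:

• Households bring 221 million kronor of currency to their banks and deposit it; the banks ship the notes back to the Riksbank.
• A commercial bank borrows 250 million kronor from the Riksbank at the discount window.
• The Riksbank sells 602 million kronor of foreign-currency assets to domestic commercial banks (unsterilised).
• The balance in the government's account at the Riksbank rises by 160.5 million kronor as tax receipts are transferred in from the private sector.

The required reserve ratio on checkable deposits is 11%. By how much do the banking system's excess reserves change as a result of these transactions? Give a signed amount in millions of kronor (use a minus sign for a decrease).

Currency deposit 221 million kronor: reserves +221M, deposits +221M.
Discount-window loan 250 million kronor: reserves +250M, deposits 0.
FX sale 602 million kronor: reserves −602M, deposits 0.
Government account inflow 160.5 million kronor: reserves −160.5M, deposits −160.5M.
Totals: Δreserves = −291.5M, Δdeposits = +60.5M.
Δrequired reserves = 11% × +60.5M = +6.655M.
Δexcess reserves = Δreserves − Δrequired = −291.5M − (+6.655M) = -298.155 million.

-298.155 million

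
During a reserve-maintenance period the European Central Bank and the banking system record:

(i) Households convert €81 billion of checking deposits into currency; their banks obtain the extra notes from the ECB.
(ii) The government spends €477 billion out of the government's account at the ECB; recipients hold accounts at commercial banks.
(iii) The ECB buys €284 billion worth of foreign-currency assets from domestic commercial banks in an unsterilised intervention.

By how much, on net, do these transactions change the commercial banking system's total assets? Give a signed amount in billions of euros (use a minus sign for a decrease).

+€396 billion

ECB balance sheet:
  Assets:      Foreign assets +€284B
  Liabilities: Bank reserves +€680B, Currency in circulation +€81B, Government deposits −€477B
Commercial banking system:
  Assets:      Reserves at CB +€680B, Foreign assets −€284B
  Liabilities: Checkable deposits +€396B
Change in total bank assets = +€396 billion.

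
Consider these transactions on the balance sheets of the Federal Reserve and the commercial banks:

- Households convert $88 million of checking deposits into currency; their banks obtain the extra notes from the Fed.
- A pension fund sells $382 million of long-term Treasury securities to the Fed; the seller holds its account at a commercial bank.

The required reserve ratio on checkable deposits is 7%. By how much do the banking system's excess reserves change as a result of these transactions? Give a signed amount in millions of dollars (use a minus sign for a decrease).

+$273.42 million

Currency withdrawal $88 million: reserves −$88M, deposits −$88M.
Asset purchase (from non-banks) $382 million: reserves +$382M, deposits +$382M.
Totals: Δreserves = +$294M, Δdeposits = +$294M.
Δrequired reserves = 7% × +$294M = +$20.58M.
Δexcess reserves = Δreserves − Δrequired = +$294M − (+$20.58M) = +$273.42 million.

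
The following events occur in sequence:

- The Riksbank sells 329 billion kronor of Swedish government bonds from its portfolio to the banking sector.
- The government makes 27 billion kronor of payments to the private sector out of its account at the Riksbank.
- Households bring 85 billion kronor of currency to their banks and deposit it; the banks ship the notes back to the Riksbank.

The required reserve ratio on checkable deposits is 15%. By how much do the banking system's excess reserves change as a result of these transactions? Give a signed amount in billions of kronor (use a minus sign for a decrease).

OMO sale (to banks) 329 billion kronor: reserves −329B, deposits 0.
Government spending 27 billion kronor: reserves +27B, deposits +27B.
Currency deposit 85 billion kronor: reserves +85B, deposits +85B.
Totals: Δreserves = −217B, Δdeposits = +112B.
Δrequired reserves = 15% × +112B = +16.8B.
Δexcess reserves = Δreserves − Δrequired = −217B − (+16.8B) = -233.8 billion.

-233.8 billion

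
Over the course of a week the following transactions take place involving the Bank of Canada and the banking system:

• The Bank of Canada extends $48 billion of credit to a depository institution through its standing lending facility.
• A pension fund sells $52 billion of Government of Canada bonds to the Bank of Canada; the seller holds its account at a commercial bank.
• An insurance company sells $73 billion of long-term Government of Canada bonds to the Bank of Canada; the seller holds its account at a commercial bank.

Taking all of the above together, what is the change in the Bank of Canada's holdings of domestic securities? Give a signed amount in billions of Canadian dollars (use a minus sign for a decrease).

+$125 billion

Discount-window loan $48 billion: the Bank of Canada's securities portfolio is untouched → 0.
Asset purchase (from non-banks) $52 billion: securities added to the Bank of Canada's portfolio → +$52B.
Asset purchase (from non-banks) $73 billion: securities added to the Bank of Canada's portfolio → +$73B.
Net: 0 + 52 + 73 = +$125 billion.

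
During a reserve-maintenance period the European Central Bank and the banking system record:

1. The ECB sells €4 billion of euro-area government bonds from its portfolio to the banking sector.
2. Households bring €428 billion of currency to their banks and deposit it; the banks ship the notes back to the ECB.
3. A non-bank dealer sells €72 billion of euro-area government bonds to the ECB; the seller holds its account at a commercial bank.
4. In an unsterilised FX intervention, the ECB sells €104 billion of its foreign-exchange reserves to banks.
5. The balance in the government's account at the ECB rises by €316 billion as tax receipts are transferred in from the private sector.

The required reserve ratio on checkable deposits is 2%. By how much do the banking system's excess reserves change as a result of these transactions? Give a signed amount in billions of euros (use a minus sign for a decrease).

+€72.32 billion

OMO sale (to banks) €4 billion: reserves −€4B, deposits 0.
Currency deposit €428 billion: reserves +€428B, deposits +€428B.
Asset purchase (from non-banks) €72 billion: reserves +€72B, deposits +€72B.
FX sale €104 billion: reserves −€104B, deposits 0.
Government account inflow €316 billion: reserves −€316B, deposits −€316B.
Totals: Δreserves = +€76B, Δdeposits = +€184B.
Δrequired reserves = 2% × +€184B = +€3.68B.
Δexcess reserves = Δreserves − Δrequired = +€76B − (+€3.68B) = +€72.32 billion.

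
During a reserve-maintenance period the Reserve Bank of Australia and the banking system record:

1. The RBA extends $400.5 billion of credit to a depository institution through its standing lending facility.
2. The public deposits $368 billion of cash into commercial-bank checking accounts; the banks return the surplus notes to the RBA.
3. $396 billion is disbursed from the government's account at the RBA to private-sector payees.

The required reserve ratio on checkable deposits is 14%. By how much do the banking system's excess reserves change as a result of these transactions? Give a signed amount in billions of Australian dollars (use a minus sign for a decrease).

+$1057.54 billion

Discount-window loan $400.5 billion: reserves +$400.5B, deposits 0.
Currency deposit $368 billion: reserves +$368B, deposits +$368B.
Government spending $396 billion: reserves +$396B, deposits +$396B.
Totals: Δreserves = +$1164.5B, Δdeposits = +$764B.
Δrequired reserves = 14% × +$764B = +$106.96B.
Δexcess reserves = Δreserves − Δrequired = +$1164.5B − (+$106.96B) = +$1057.54 billion.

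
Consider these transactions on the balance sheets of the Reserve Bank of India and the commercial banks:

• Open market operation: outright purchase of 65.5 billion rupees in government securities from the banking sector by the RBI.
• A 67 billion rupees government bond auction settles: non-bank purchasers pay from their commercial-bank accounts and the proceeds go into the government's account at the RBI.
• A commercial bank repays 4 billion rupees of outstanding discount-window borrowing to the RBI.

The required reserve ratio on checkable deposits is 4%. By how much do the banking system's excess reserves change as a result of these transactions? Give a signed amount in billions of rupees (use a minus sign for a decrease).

OMO purchase (from banks) 65.5 billion rupees: reserves +65.5B, deposits 0.
Government account inflow 67 billion rupees: reserves −67B, deposits −67B.
Discount-window repayment 4 billion rupees: reserves −4B, deposits 0.
Totals: Δreserves = −5.5B, Δdeposits = −67B.
Δrequired reserves = 4% × −67B = −2.68B.
Δexcess reserves = Δreserves − Δrequired = −5.5B − (−2.68B) = -2.82 billion.

-2.82 billion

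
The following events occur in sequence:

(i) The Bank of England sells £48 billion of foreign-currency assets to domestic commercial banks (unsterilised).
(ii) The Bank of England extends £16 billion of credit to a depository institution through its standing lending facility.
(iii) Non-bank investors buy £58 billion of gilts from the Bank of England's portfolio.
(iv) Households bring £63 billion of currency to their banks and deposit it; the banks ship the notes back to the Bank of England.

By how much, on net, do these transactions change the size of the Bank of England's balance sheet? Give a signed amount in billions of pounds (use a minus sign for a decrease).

FX sale £48 billion: a Bank of England asset is shed → −£48B.
Discount-window loan £16 billion: a Bank of England asset is acquired → +£16B.
Asset sale (to non-banks) £58 billion: a Bank of England asset is shed → −£58B.
Currency deposit £63 billion: only the composition of liabilities changes → 0.
Net: −48 + 16 − 58 + 0 = -£90 billion.

-£90 billion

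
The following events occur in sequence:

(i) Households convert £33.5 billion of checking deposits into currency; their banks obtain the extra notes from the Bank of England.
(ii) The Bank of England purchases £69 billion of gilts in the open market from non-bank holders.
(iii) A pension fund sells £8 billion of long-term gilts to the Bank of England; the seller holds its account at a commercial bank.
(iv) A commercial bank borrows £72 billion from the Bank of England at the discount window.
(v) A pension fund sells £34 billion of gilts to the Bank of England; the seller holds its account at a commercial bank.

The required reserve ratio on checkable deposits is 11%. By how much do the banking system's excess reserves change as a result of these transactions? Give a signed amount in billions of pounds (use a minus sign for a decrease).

Currency withdrawal £33.5 billion: reserves −£33.5B, deposits −£33.5B.
Asset purchase (from non-banks) £69 billion: reserves +£69B, deposits +£69B.
Asset purchase (from non-banks) £8 billion: reserves +£8B, deposits +£8B.
Discount-window loan £72 billion: reserves +£72B, deposits 0.
Asset purchase (from non-banks) £34 billion: reserves +£34B, deposits +£34B.
Totals: Δreserves = +£149.5B, Δdeposits = +£77.5B.
Δrequired reserves = 11% × +£77.5B = +£8.525B.
Δexcess reserves = Δreserves − Δrequired = +£149.5B − (+£8.525B) = +£140.975 billion.

+£140.975 billion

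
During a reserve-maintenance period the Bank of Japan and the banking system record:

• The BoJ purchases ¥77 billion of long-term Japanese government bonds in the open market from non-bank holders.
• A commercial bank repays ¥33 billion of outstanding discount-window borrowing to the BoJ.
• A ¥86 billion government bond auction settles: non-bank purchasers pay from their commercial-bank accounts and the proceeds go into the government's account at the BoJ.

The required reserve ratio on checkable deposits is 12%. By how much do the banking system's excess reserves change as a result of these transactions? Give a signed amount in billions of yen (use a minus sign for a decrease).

Asset purchase (from non-banks) ¥77 billion: reserves +¥77B, deposits +¥77B.
Discount-window repayment ¥33 billion: reserves −¥33B, deposits 0.
Government account inflow ¥86 billion: reserves −¥86B, deposits −¥86B.
Totals: Δreserves = −¥42B, Δdeposits = −¥9B.
Δrequired reserves = 12% × −¥9B = −¥1.08B.
Δexcess reserves = Δreserves − Δrequired = −¥42B − (−¥1.08B) = -¥40.92 billion.

-¥40.92 billion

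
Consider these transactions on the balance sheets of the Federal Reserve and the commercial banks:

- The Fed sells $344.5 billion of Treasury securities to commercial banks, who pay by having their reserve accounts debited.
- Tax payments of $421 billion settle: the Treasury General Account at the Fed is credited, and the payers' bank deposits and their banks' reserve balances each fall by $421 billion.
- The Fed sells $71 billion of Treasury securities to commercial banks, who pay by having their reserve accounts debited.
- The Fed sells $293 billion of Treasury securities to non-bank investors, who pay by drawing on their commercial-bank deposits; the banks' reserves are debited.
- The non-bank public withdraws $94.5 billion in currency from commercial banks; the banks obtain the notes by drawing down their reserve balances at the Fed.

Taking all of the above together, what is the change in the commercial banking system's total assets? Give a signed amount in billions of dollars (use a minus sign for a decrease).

OMO sale (to banks) $344.5 billion: just an asset swap on bank balance sheets → 0.
Government account inflow $421 billion: bank balance sheets shrink → −$421B.
OMO sale (to banks) $71 billion: just an asset swap on bank balance sheets → 0.
Asset sale (to non-banks) $293 billion: bank balance sheets shrink → −$293B.
Currency withdrawal $94.5 billion: bank balance sheets shrink → −$94.5B.
Net: 0 − 421 + 0 − 293 − 94.5 = -$808.5 billion.

-$808.5 billion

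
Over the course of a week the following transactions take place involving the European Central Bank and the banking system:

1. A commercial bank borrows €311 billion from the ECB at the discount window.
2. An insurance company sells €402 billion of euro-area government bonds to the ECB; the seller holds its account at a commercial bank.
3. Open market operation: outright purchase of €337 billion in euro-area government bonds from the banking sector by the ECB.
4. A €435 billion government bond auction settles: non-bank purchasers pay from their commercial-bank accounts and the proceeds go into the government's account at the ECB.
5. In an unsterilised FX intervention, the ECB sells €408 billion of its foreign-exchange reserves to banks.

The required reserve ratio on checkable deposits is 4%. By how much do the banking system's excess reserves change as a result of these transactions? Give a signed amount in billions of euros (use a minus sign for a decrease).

Discount-window loan €311 billion: reserves +€311B, deposits 0.
Asset purchase (from non-banks) €402 billion: reserves +€402B, deposits +€402B.
OMO purchase (from banks) €337 billion: reserves +€337B, deposits 0.
Government account inflow €435 billion: reserves −€435B, deposits −€435B.
FX sale €408 billion: reserves −€408B, deposits 0.
Totals: Δreserves = +€207B, Δdeposits = −€33B.
Δrequired reserves = 4% × −€33B = −€1.32B.
Δexcess reserves = Δreserves − Δrequired = +€207B − (−€1.32B) = +€208.32 billion.

+€208.32 billion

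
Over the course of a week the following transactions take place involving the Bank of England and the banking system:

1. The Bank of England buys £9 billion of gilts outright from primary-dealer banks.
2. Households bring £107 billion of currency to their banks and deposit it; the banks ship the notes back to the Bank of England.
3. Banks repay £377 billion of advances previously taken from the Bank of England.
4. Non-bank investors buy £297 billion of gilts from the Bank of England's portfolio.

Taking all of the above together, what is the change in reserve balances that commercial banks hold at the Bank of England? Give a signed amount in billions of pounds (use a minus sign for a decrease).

OMO purchase (from banks) £9 billion: the Bank of England pays by crediting reserve accounts → +£9B.
Currency deposit £107 billion: returned notes are swapped for reserve credit → +£107B.
Discount-window repayment £377 billion: repayment is debited from reserves → −£377B.
Asset sale (to non-banks) £297 billion: the non-bank buyers' banks settle from reserves → −£297B.
Net: 9 + 107 − 377 − 297 = -£558 billion.

-£558 billion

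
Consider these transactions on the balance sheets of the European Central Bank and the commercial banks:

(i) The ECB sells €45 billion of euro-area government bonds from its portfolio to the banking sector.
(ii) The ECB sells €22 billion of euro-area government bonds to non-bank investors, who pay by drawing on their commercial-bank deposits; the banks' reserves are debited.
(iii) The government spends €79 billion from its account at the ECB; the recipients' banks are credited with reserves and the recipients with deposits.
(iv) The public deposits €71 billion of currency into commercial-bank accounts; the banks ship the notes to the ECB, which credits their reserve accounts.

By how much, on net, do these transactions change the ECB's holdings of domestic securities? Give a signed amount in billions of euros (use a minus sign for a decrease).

ECB balance sheet:
  Assets:      Securities −€67B
  Liabilities: Bank reserves +€83B, Currency in circulation −€71B, Government deposits −€79B
Commercial banking system:
  Assets:      Reserves at CB +€83B, Securities +€45B
  Liabilities: Checkable deposits +€128B
So the change in the ECB's holdings of domestic securities is -€67 billion.

-€67 billion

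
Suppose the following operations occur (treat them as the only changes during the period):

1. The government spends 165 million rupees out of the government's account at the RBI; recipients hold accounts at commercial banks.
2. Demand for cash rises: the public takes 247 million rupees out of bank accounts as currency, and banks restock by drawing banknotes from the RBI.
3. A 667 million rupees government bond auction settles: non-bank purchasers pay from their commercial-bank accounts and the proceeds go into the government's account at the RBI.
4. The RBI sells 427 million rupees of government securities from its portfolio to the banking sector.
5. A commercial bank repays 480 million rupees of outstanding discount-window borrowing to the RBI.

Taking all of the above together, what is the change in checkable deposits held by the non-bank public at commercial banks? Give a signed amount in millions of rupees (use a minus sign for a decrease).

Government spending 165 million rupees: non-bank counterparties' bank balances rise → +165M.
Currency withdrawal 247 million rupees: non-bank counterparties' bank balances fall → −247M.
Government account inflow 667 million rupees: non-bank counterparties' bank balances fall → −667M.
OMO sale (to banks) 427 million rupees: the counterparty is a bank, so public deposits are unchanged → 0.
Discount-window repayment 480 million rupees: the counterparty is a bank, so public deposits are unchanged → 0.
Net: 165 − 247 − 667 + 0 + 0 = -749 million.

-749 million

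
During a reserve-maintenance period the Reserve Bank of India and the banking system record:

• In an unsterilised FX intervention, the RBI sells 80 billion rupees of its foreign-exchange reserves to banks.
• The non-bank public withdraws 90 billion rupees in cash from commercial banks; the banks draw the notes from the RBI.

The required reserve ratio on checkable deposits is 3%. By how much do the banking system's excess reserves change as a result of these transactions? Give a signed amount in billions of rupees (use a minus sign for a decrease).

FX sale 80 billion rupees: reserves −80B, deposits 0.
Currency withdrawal 90 billion rupees: reserves −90B, deposits −90B.
Totals: Δreserves = −170B, Δdeposits = −90B.
Δrequired reserves = 3% × −90B = −2.7B.
Δexcess reserves = Δreserves − Δrequired = −170B − (−2.7B) = -167.3 billion.

-167.3 billion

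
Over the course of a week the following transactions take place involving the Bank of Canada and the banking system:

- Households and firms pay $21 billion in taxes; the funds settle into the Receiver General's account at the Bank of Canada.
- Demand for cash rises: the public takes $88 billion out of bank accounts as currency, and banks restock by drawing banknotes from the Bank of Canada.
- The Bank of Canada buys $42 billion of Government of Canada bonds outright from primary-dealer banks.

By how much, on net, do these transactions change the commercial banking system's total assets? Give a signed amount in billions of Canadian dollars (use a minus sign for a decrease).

Bank of Canada balance sheet:
  Assets:      Securities +$42B
  Liabilities: Bank reserves −$67B, Currency in circulation +$88B, Government deposits +$21B
Commercial banking system:
  Assets:      Reserves at CB −$67B, Securities −$42B
  Liabilities: Checkable deposits −$109B
Change in total bank assets = -$109 billion.

-$109 billion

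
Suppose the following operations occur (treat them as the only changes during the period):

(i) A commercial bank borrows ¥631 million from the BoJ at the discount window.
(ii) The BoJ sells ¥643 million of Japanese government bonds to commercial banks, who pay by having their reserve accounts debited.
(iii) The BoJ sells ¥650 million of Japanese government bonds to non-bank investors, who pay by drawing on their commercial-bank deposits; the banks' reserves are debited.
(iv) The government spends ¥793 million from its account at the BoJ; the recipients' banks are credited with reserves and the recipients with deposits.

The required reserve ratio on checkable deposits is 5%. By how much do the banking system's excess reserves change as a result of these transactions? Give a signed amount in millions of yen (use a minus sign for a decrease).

Discount-window loan ¥631 million: reserves +¥631M, deposits 0.
OMO sale (to banks) ¥643 million: reserves −¥643M, deposits 0.
Asset sale (to non-banks) ¥650 million: reserves −¥650M, deposits −¥650M.
Government spending ¥793 million: reserves +¥793M, deposits +¥793M.
Totals: Δreserves = +¥131M, Δdeposits = +¥143M.
Δrequired reserves = 5% × +¥143M = +¥7.15M.
Δexcess reserves = Δreserves − Δrequired = +¥131M − (+¥7.15M) = +¥123.85 million.

+¥123.85 million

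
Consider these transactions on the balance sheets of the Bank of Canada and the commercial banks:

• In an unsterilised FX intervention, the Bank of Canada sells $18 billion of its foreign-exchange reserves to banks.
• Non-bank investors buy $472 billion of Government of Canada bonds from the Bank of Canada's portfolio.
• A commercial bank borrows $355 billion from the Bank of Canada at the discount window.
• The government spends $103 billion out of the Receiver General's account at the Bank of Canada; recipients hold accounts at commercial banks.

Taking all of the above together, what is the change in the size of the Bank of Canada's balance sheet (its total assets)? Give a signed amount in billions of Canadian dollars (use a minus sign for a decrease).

Bank of Canada balance sheet:
  Assets:      Securities −$472B, Loans to banks +$355B, Foreign assets −$18B
  Liabilities: Bank reserves −$32B, Government deposits −$103B
Commercial banking system:
  Assets:      Reserves at CB −$32B, Foreign assets +$18B
  Liabilities: Checkable deposits −$369B, Borrowings from CB +$355B
Change in total Bank of Canada assets = -$135 billion.

-$135 billion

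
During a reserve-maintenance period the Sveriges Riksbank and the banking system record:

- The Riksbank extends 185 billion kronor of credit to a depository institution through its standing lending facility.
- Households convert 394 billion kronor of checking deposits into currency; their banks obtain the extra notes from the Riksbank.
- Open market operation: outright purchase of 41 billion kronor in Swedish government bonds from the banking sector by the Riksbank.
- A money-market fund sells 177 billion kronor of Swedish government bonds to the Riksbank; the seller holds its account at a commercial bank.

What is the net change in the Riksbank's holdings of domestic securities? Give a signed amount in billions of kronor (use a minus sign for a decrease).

+218 billion

Riksbank balance sheet:
  Assets:      Securities +218B, Loans to banks +185B
  Liabilities: Bank reserves +9B, Currency in circulation +394B
So the change in the Riksbank's holdings of domestic securities is +218 billion.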